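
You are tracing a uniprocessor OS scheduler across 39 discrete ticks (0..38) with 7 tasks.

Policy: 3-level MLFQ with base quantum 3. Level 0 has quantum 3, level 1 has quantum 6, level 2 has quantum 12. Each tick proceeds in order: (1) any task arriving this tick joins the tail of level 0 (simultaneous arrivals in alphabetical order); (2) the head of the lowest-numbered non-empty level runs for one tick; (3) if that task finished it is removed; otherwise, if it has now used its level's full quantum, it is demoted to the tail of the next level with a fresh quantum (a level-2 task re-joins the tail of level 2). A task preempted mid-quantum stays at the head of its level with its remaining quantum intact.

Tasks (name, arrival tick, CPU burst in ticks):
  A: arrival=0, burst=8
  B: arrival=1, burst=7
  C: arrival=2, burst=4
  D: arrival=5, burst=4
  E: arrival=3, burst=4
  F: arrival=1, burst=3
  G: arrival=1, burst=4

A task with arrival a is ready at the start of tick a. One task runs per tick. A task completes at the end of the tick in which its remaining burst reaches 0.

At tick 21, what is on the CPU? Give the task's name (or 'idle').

t=0: L0/L1/L2 = A/-/- → run A
t=1: L0/L1/L2 = ABFG/-/- → run A
t=2: L0/L1/L2 = ABFGC/-/- → run A
t=3: L0/L1/L2 = BFGCE/A/- → run B
t=4: L0/L1/L2 = BFGCE/A/- → run B
t=5: L0/L1/L2 = BFGCED/A/- → run B
t=6: L0/L1/L2 = FGCED/AB/- → run F
t=7: L0/L1/L2 = FGCED/AB/- → run F
t=8: L0/L1/L2 = FGCED/AB/- → run F
t=9: L0/L1/L2 = GCED/AB/- → run G
t=10: L0/L1/L2 = GCED/AB/- → run G
t=11: L0/L1/L2 = GCED/AB/- → run G
t=12: L0/L1/L2 = CED/ABG/- → run C
t=13: L0/L1/L2 = CED/ABG/- → run C
t=14: L0/L1/L2 = CED/ABG/- → run C
t=15: L0/L1/L2 = ED/ABGC/- → run E
t=16: L0/L1/L2 = ED/ABGC/- → run E
t=17: L0/L1/L2 = ED/ABGC/- → run E
t=18: L0/L1/L2 = D/ABGCE/- → run D
t=19: L0/L1/L2 = D/ABGCE/- → run D
t=20: L0/L1/L2 = D/ABGCE/- → run D
t=21: L0/L1/L2 = -/ABGCED/- → run A
t=22: L0/L1/L2 = -/ABGCED/- → run A
t=23: L0/L1/L2 = -/ABGCED/- → run A
t=24: L0/L1/L2 = -/ABGCED/- → run A
t=25: L0/L1/L2 = -/ABGCED/- → run A
t=26: L0/L1/L2 = -/BGCED/- → run B
t=27: L0/L1/L2 = -/BGCED/- → run B
t=28: L0/L1/L2 = -/BGCED/- → run B
t=29: L0/L1/L2 = -/BGCED/- → run B
t=30: L0/L1/L2 = -/GCED/- → run G
t=31: L0/L1/L2 = -/CED/- → run C
t=32: L0/L1/L2 = -/ED/- → run E
t=33: L0/L1/L2 = -/D/- → run D
t=34: (idle)
t=35: (idle)
t=36: (idle)
t=37: (idle)
t=38: (idle)

running at tick 21 = A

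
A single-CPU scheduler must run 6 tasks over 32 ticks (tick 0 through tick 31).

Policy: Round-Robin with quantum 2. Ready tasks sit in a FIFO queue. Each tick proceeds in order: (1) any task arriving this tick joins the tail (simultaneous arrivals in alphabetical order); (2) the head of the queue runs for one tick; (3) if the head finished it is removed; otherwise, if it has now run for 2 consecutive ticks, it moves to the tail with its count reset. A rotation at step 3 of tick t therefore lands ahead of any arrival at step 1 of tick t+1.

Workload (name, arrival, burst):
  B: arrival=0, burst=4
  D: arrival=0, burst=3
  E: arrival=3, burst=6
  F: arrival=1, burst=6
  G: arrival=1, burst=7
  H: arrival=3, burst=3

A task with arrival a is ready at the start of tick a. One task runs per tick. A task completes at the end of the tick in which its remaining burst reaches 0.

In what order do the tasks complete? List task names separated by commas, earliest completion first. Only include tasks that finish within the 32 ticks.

t=0: queue=[B,D] q_used=0 → run B
t=1: queue=[B,D,F,G] q_used=1 → run B
t=2: queue=[D,F,G,B] q_used=0 → run D
t=3: queue=[D,F,G,B,E,H] q_used=1 → run D
t=4: queue=[F,G,B,E,H,D] q_used=0 → run F
t=5: queue=[F,G,B,E,H,D] q_used=1 → run F
t=6: queue=[G,B,E,H,D,F] q_used=0 → run G
t=7: queue=[G,B,E,H,D,F] q_used=1 → run G
t=8: queue=[B,E,H,D,F,G] q_used=0 → run B
t=9: queue=[B,E,H,D,F,G] q_used=1 → run B
t=10: queue=[E,H,D,F,G] q_used=0 → run E
t=11: queue=[E,H,D,F,G] q_used=1 → run E
t=12: queue=[H,D,F,G,E] q_used=0 → run H
t=13: queue=[H,D,F,G,E] q_used=1 → run H
t=14: queue=[D,F,G,E,H] q_used=0 → run D
t=15: queue=[F,G,E,H] q_used=0 → run F
t=16: queue=[F,G,E,H] q_used=1 → run F
t=17: queue=[G,E,H,F] q_used=0 → run G
t=18: queue=[G,E,H,F] q_used=1 → run G
t=19: queue=[E,H,F,G] q_used=0 → run E
t=20: queue=[E,H,F,G] q_used=1 → run E
t=21: queue=[H,F,G,E] q_used=0 → run H
t=22: queue=[F,G,E] q_used=0 → run F
t=23: queue=[F,G,E] q_used=1 → run F
t=24: queue=[G,E] q_used=0 → run G
t=25: queue=[G,E] q_used=1 → run G
t=26: queue=[E,G] q_used=0 → run E
t=27: queue=[E,G] q_used=1 → run E
t=28: queue=[G] q_used=0 → run G
t=29: (idle)
t=30: (idle)
t=31: (idle)

completion order = B, D, H, F, E, G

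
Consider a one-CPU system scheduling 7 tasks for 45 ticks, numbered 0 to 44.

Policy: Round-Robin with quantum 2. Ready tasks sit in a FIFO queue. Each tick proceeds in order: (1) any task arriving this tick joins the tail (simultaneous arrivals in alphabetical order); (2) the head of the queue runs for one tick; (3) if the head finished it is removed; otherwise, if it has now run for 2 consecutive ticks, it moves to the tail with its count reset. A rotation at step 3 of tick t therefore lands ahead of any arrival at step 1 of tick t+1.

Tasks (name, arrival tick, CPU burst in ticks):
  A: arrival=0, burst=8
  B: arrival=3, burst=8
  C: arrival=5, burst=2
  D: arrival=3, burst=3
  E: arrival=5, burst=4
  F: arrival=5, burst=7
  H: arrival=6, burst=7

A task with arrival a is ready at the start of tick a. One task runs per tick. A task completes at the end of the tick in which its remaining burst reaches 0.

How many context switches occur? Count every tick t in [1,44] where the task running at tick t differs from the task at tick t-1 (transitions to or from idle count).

context switches = 20

t=0: queue=[A] q_used=0 → run A
t=1: queue=[A] q_used=1 → run A
t=2: queue=[A] q_used=0 → run A
t=3: queue=[A,B,D] q_used=1 → run A
t=4: queue=[B,D,A] q_used=0 → run B
t=5: queue=[B,D,A,C,E,F] q_used=1 → run B
t=6: queue=[D,A,C,E,F,B,H] q_used=0 → run D
t=7: queue=[D,A,C,E,F,B,H] q_used=1 → run D
t=8: queue=[A,C,E,F,B,H,D] q_used=0 → run A
t=9: queue=[A,C,E,F,B,H,D] q_used=1 → run A
t=10: queue=[C,E,F,B,H,D,A] q_used=0 → run C
t=11: queue=[C,E,F,B,H,D,A] q_used=1 → run C
t=12: queue=[E,F,B,H,D,A] q_used=0 → run E
t=13: queue=[E,F,B,H,D,A] q_used=1 → run E
t=14: queue=[F,B,H,D,A,E] q_used=0 → run F
t=15: queue=[F,B,H,D,A,E] q_used=1 → run F
t=16: queue=[B,H,D,A,E,F] q_used=0 → run B
t=17: queue=[B,H,D,A,E,F] q_used=1 → run B
t=18: queue=[H,D,A,E,F,B] q_used=0 → run H
t=19: queue=[H,D,A,E,F,B] q_used=1 → run H
t=20: queue=[D,A,E,F,B,H] q_used=0 → run D
t=21: queue=[A,E,F,B,H] q_used=0 → run A
t=22: queue=[A,E,F,B,H] q_used=1 → run A
t=23: queue=[E,F,B,H] q_used=0 → run E
t=24: queue=[E,F,B,H] q_used=1 → run E
t=25: queue=[F,B,H] q_used=0 → run F
t=26: queue=[F,B,H] q_used=1 → run F
t=27: queue=[B,H,F] q_used=0 → run B
t=28: queue=[B,H,F] q_used=1 → run B
t=29: queue=[H,F,B] q_used=0 → run H
t=30: queue=[H,F,B] q_used=1 → run H
t=31: queue=[F,B,H] q_used=0 → run F
t=32: queue=[F,B,H] q_used=1 → run F
t=33: queue=[B,H,F] q_used=0 → run B
t=34: queue=[B,H,F] q_used=1 → run B
t=35: queue=[H,F] q_used=0 → run H
t=36: queue=[H,F] q_used=1 → run H
t=37: queue=[F,H] q_used=0 → run F
t=38: queue=[H] q_used=0 → run H
t=39: (idle)
t=40: (idle)
t=41: (idle)
t=42: (idle)
t=43: (idle)
t=44: (idle)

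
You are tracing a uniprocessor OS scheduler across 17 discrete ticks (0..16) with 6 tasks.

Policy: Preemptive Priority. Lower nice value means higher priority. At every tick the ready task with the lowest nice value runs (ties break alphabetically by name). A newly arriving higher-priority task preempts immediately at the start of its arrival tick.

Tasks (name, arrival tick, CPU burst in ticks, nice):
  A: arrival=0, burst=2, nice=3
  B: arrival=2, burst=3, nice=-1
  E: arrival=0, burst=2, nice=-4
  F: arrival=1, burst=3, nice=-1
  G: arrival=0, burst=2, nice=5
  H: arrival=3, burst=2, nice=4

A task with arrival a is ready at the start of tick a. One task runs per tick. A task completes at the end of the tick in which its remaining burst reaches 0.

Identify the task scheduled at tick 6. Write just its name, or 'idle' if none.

running at tick 6 = F

t=0: ready={A,E,G} → run E
t=1: ready={A,E,F,G} → run E
t=2: ready={A,B,F,G} → run B
t=3: ready={A,B,F,G,H} → run B
t=4: ready={A,B,F,G,H} → run B
t=5: ready={A,F,G,H} → run F
t=6: ready={A,F,G,H} → run F
t=7: ready={A,F,G,H} → run F
t=8: ready={A,G,H} → run A
t=9: ready={A,G,H} → run A
t=10: ready={G,H} → run H
t=11: ready={G,H} → run H
t=12: ready={G} → run G
t=13: ready={G} → run G
t=14: (idle)
t=15: (idle)
t=16: (idle)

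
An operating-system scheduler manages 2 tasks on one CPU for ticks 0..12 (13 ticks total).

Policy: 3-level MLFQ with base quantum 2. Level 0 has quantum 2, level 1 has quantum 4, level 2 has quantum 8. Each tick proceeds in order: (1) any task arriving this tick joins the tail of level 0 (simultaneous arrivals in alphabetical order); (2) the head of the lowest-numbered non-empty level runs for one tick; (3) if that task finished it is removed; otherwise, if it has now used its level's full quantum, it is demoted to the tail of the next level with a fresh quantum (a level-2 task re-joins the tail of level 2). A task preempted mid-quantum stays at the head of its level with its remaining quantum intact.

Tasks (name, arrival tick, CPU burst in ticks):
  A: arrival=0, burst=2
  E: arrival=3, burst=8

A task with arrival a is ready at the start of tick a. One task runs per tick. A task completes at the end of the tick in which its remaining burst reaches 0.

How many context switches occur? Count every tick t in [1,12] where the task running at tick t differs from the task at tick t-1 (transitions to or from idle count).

context switches = 3

t=0: L0/L1/L2 = A/-/- → run A
t=1: L0/L1/L2 = A/-/- → run A
t=2: (idle)
t=3: L0/L1/L2 = E/-/- → run E
t=4: L0/L1/L2 = E/-/- → run E
t=5: L0/L1/L2 = -/E/- → run E
t=6: L0/L1/L2 = -/E/- → run E
t=7: L0/L1/L2 = -/E/- → run E
t=8: L0/L1/L2 = -/E/- → run E
t=9: L0/L1/L2 = -/-/E → run E
t=10: L0/L1/L2 = -/-/E → run E
t=11: (idle)
t=12: (idle)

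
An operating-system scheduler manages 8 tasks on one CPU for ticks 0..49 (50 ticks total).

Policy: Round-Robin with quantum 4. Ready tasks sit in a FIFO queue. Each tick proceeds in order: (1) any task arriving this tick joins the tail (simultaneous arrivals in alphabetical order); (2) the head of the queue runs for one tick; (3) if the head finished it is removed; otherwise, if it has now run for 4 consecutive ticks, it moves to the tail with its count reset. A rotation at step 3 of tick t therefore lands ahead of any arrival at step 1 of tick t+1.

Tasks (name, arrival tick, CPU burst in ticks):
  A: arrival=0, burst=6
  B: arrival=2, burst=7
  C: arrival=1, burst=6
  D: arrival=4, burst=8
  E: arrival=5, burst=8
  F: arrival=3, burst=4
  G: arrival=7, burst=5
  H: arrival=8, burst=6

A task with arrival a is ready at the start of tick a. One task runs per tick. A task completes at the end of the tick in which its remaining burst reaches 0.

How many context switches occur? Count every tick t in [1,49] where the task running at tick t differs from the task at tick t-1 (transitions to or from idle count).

context switches = 14

t=0: queue=[A] q_used=0 → run A
t=1: queue=[A,C] q_used=1 → run A
t=2: queue=[A,C,B] q_used=2 → run A
t=3: queue=[A,C,B,F] q_used=3 → run A
t=4: queue=[C,B,F,A,D] q_used=0 → run C
t=5: queue=[C,B,F,A,D,E] q_used=1 → run C
t=6: queue=[C,B,F,A,D,E] q_used=2 → run C
t=7: queue=[C,B,F,A,D,E,G] q_used=3 → run C
t=8: queue=[B,F,A,D,E,G,C,H] q_used=0 → run B
t=9: queue=[B,F,A,D,E,G,C,H] q_used=1 → run B
t=10: queue=[B,F,A,D,E,G,C,H] q_used=2 → run B
t=11: queue=[B,F,A,D,E,G,C,H] q_used=3 → run B
t=12: queue=[F,A,D,E,G,C,H,B] q_used=0 → run F
t=13: queue=[F,A,D,E,G,C,H,B] q_used=1 → run F
t=14: queue=[F,A,D,E,G,C,H,B] q_used=2 → run F
t=15: queue=[F,A,D,E,G,C,H,B] q_used=3 → run F
t=16: queue=[A,D,E,G,C,H,B] q_used=0 → run A
t=17: queue=[A,D,E,G,C,H,B] q_used=1 → run A
t=18: queue=[D,E,G,C,H,B] q_used=0 → run D
t=19: queue=[D,E,G,C,H,B] q_used=1 → run D
t=20: queue=[D,E,G,C,H,B] q_used=2 → run D
t=21: queue=[D,E,G,C,H,B] q_used=3 → run D
t=22: queue=[E,G,C,H,B,D] q_used=0 → run E
t=23: queue=[E,G,C,H,B,D] q_used=1 → run E
t=24: queue=[E,G,C,H,B,D] q_used=2 → run E
t=25: queue=[E,G,C,H,B,D] q_used=3 → run E
t=26: queue=[G,C,H,B,D,E] q_used=0 → run G
t=27: queue=[G,C,H,B,D,E] q_used=1 → run G
t=28: queue=[G,C,H,B,D,E] q_used=2 → run G
t=29: queue=[G,C,H,B,D,E] q_used=3 → run G
t=30: queue=[C,H,B,D,E,G] q_used=0 → run C
t=31: queue=[C,H,B,D,E,G] q_used=1 → run C
t=32: queue=[H,B,D,E,G] q_used=0 → run H
t=33: queue=[H,B,D,E,G] q_used=1 → run H
t=34: queue=[H,B,D,E,G] q_used=2 → run H
t=35: queue=[H,B,D,E,G] q_used=3 → run H
t=36: queue=[B,D,E,G,H] q_used=0 → run B
t=37: queue=[B,D,E,G,H] q_used=1 → run B
t=38: queue=[B,D,E,G,H] q_used=2 → run B
t=39: queue=[D,E,G,H] q_used=0 → run D
t=40: queue=[D,E,G,H] q_used=1 → run D
t=41: queue=[D,E,G,H] q_used=2 → run D
t=42: queue=[D,E,G,H] q_used=3 → run D
t=43: queue=[E,G,H] q_used=0 → run E
t=44: queue=[E,G,H] q_used=1 → run E
t=45: queue=[E,G,H] q_used=2 → run E
t=46: queue=[E,G,H] q_used=3 → run E
t=47: queue=[G,H] q_used=0 → run G
t=48: queue=[H] q_used=0 → run H
t=49: queue=[H] q_used=1 → run H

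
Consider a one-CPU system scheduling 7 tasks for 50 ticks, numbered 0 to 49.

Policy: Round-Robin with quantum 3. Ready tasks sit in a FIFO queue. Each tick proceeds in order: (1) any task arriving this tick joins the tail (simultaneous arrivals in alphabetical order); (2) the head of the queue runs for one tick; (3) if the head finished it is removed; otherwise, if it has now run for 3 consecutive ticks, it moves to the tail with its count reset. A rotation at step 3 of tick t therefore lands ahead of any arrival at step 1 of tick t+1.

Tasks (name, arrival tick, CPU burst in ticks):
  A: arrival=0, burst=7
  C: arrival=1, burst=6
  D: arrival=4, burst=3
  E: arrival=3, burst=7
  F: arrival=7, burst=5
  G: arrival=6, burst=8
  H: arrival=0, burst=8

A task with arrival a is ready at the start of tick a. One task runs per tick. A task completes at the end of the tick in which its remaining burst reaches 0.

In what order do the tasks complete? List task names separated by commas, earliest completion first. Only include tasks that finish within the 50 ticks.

t=0: queue=[A,H] q_used=0 → run A
t=1: queue=[A,H,C] q_used=1 → run A
t=2: queue=[A,H,C] q_used=2 → run A
t=3: queue=[H,C,A,E] q_used=0 → run H
t=4: queue=[H,C,A,E,D] q_used=1 → run H
t=5: queue=[H,C,A,E,D] q_used=2 → run H
t=6: queue=[C,A,E,D,H,G] q_used=0 → run C
t=7: queue=[C,A,E,D,H,G,F] q_used=1 → run C
t=8: queue=[C,A,E,D,H,G,F] q_used=2 → run C
t=9: queue=[A,E,D,H,G,F,C] q_used=0 → run A
t=10: queue=[A,E,D,H,G,F,C] q_used=1 → run A
t=11: queue=[A,E,D,H,G,F,C] q_used=2 → run A
t=12: queue=[E,D,H,G,F,C,A] q_used=0 → run E
t=13: queue=[E,D,H,G,F,C,A] q_used=1 → run E
t=14: queue=[E,D,H,G,F,C,A] q_used=2 → run E
t=15: queue=[D,H,G,F,C,A,E] q_used=0 → run D
t=16: queue=[D,H,G,F,C,A,E] q_used=1 → run D
t=17: queue=[D,H,G,F,C,A,E] q_used=2 → run D
t=18: queue=[H,G,F,C,A,E] q_used=0 → run H
t=19: queue=[H,G,F,C,A,E] q_used=1 → run H
t=20: queue=[H,G,F,C,A,E] q_used=2 → run H
t=21: queue=[G,F,C,A,E,H] q_used=0 → run G
t=22: queue=[G,F,C,A,E,H] q_used=1 → run G
t=23: queue=[G,F,C,A,E,H] q_used=2 → run G
t=24: queue=[F,C,A,E,H,G] q_used=0 → run F
t=25: queue=[F,C,A,E,H,G] q_used=1 → run F
t=26: queue=[F,C,A,E,H,G] q_used=2 → run F
t=27: queue=[C,A,E,H,G,F] q_used=0 → run C
t=28: queue=[C,A,E,H,G,F] q_used=1 → run C
t=29: queue=[C,A,E,H,G,F] q_used=2 → run C
t=30: queue=[A,E,H,G,F] q_used=0 → run A
t=31: queue=[E,H,G,F] q_used=0 → run E
t=32: queue=[E,H,G,F] q_used=1 → run E
t=33: queue=[E,H,G,F] q_used=2 → run E
t=34: queue=[H,G,F,E] q_used=0 → run H
t=35: queue=[H,G,F,E] q_used=1 → run H
t=36: queue=[G,F,E] q_used=0 → run G
t=37: queue=[G,F,E] q_used=1 → run G
t=38: queue=[G,F,E] q_used=2 → run G
t=39: queue=[F,E,G] q_used=0 → run F
t=40: queue=[F,E,G] q_used=1 → run F
t=41: queue=[E,G] q_used=0 → run E
t=42: queue=[G] q_used=0 → run G
t=43: queue=[G] q_used=1 → run G
t=44: (idle)
t=45: (idle)
t=46: (idle)
t=47: (idle)
t=48: (idle)
t=49: (idle)

completion order = D, C, A, H, F, E, G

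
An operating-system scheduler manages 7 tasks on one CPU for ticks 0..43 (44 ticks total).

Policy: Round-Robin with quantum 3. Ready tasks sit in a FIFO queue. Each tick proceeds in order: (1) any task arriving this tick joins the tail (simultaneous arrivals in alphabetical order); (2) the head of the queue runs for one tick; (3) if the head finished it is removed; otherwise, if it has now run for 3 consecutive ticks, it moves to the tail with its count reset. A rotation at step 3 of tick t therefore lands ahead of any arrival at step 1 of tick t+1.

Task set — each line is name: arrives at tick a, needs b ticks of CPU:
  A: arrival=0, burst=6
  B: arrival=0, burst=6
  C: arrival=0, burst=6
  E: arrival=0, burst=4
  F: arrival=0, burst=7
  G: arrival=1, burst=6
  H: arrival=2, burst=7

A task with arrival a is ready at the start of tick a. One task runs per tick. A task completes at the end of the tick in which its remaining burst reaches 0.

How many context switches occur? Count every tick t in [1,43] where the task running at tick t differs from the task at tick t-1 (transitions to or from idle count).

t=0: queue=[A,B,C,E,F] q_used=0 → run A
t=1: queue=[A,B,C,E,F,G] q_used=1 → run A
t=2: queue=[A,B,C,E,F,G,H] q_used=2 → run A
t=3: queue=[B,C,E,F,G,H,A] q_used=0 → run B
t=4: queue=[B,C,E,F,G,H,A] q_used=1 → run B
t=5: queue=[B,C,E,F,G,H,A] q_used=2 → run B
t=6: queue=[C,E,F,G,H,A,B] q_used=0 → run C
t=7: queue=[C,E,F,G,H,A,B] q_used=1 → run C
t=8: queue=[C,E,F,G,H,A,B] q_used=2 → run C
t=9: queue=[E,F,G,H,A,B,C] q_used=0 → run E
t=10: queue=[E,F,G,H,A,B,C] q_used=1 → run E
t=11: queue=[E,F,G,H,A,B,C] q_used=2 → run E
t=12: queue=[F,G,H,A,B,C,E] q_used=0 → run F
t=13: queue=[F,G,H,A,B,C,E] q_used=1 → run F
t=14: queue=[F,G,H,A,B,C,E] q_used=2 → run F
t=15: queue=[G,H,A,B,C,E,F] q_used=0 → run G
t=16: queue=[G,H,A,B,C,E,F] q_used=1 → run G
t=17: queue=[G,H,A,B,C,E,F] q_used=2 → run G
t=18: queue=[H,A,B,C,E,F,G] q_used=0 → run H
t=19: queue=[H,A,B,C,E,F,G] q_used=1 → run H
t=20: queue=[H,A,B,C,E,F,G] q_used=2 → run H
t=21: queue=[A,B,C,E,F,G,H] q_used=0 → run A
t=22: queue=[A,B,C,E,F,G,H] q_used=1 → run A
t=23: queue=[A,B,C,E,F,G,H] q_used=2 → run A
t=24: queue=[B,C,E,F,G,H] q_used=0 → run B
t=25: queue=[B,C,E,F,G,H] q_used=1 → run B
t=26: queue=[B,C,E,F,G,H] q_used=2 → run B
t=27: queue=[C,E,F,G,H] q_used=0 → run C
t=28: queue=[C,E,F,G,H] q_used=1 → run C
t=29: queue=[C,E,F,G,H] q_used=2 → run C
t=30: queue=[E,F,G,H] q_used=0 → run E
t=31: queue=[F,G,H] q_used=0 → run F
t=32: queue=[F,G,H] q_used=1 → run F
t=33: queue=[F,G,H] q_used=2 → run F
t=34: queue=[G,H,F] q_used=0 → run G
t=35: queue=[G,H,F] q_used=1 → run G
t=36: queue=[G,H,F] q_used=2 → run G
t=37: queue=[H,F] q_used=0 → run H
t=38: queue=[H,F] q_used=1 → run H
t=39: queue=[H,F] q_used=2 → run H
t=40: queue=[F,H] q_used=0 → run F
t=41: queue=[H] q_used=0 → run H
t=42: (idle)
t=43: (idle)

context switches = 16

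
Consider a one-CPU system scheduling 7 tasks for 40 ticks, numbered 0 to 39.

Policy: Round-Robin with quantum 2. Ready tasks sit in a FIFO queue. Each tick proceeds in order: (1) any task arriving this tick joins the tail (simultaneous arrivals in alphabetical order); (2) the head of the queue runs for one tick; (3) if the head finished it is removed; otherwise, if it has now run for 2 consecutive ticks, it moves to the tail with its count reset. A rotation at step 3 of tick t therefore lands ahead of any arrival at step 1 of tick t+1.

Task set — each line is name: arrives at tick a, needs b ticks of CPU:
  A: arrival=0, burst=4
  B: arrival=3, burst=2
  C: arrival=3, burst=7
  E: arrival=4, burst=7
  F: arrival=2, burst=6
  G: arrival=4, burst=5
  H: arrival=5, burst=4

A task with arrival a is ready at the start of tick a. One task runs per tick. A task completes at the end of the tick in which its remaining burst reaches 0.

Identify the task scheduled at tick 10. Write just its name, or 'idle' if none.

running at tick 10 = E

t=0: queue=[A] q_used=0 → run A
t=1: queue=[A] q_used=1 → run A
t=2: queue=[A,F] q_used=0 → run A
t=3: queue=[A,F,B,C] q_used=1 → run A
t=4: queue=[F,B,C,E,G] q_used=0 → run F
t=5: queue=[F,B,C,E,G,H] q_used=1 → run F
t=6: queue=[B,C,E,G,H,F] q_used=0 → run B
t=7: queue=[B,C,E,G,H,F] q_used=1 → run B
t=8: queue=[C,E,G,H,F] q_used=0 → run C
t=9: queue=[C,E,G,H,F] q_used=1 → run C
t=10: queue=[E,G,H,F,C] q_used=0 → run E
t=11: queue=[E,G,H,F,C] q_used=1 → run E
t=12: queue=[G,H,F,C,E] q_used=0 → run G
t=13: queue=[G,H,F,C,E] q_used=1 → run G
t=14: queue=[H,F,C,E,G] q_used=0 → run H
t=15: queue=[H,F,C,E,G] q_used=1 → run H
t=16: queue=[F,C,E,G,H] q_used=0 → run F
t=17: queue=[F,C,E,G,H] q_used=1 → run F
t=18: queue=[C,E,G,H,F] q_used=0 → run C
t=19: queue=[C,E,G,H,F] q_used=1 → run C
t=20: queue=[E,G,H,F,C] q_used=0 → run E
t=21: queue=[E,G,H,F,C] q_used=1 → run E
t=22: queue=[G,H,F,C,E] q_used=0 → run G
t=23: queue=[G,H,F,C,E] q_used=1 → run G
t=24: queue=[H,F,C,E,G] q_used=0 → run H
t=25: queue=[H,F,C,E,G] q_used=1 → run H
t=26: queue=[F,C,E,G] q_used=0 → run F
t=27: queue=[F,C,E,G] q_used=1 → run F
t=28: queue=[C,E,G] q_used=0 → run C
t=29: queue=[C,E,G] q_used=1 → run C
t=30: queue=[E,G,C] q_used=0 → run E
t=31: queue=[E,G,C] q_used=1 → run E
t=32: queue=[G,C,E] q_used=0 → run G
t=33: queue=[C,E] q_used=0 → run C
t=34: queue=[E] q_used=0 → run E
t=35: (idle)
t=36: (idle)
t=37: (idle)
t=38: (idle)
t=39: (idle)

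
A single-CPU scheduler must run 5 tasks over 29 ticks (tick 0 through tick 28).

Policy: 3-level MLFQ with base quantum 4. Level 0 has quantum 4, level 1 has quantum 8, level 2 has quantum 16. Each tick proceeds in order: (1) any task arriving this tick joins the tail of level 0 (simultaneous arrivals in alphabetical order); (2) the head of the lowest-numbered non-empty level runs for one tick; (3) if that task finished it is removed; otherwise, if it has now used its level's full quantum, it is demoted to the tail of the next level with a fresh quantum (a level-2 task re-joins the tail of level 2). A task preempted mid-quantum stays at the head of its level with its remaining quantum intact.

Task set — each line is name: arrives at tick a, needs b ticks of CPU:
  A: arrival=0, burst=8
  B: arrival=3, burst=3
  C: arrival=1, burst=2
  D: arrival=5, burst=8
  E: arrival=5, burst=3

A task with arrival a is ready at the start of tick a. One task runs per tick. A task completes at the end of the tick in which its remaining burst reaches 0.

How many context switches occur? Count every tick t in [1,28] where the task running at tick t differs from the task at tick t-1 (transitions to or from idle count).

context switches = 7

t=0: L0/L1/L2 = A/-/- → run A
t=1: L0/L1/L2 = AC/-/- → run A
t=2: L0/L1/L2 = AC/-/- → run A
t=3: L0/L1/L2 = ACB/-/- → run A
t=4: L0/L1/L2 = CB/A/- → run C
t=5: L0/L1/L2 = CBDE/A/- → run C
t=6: L0/L1/L2 = BDE/A/- → run B
t=7: L0/L1/L2 = BDE/A/- → run B
t=8: L0/L1/L2 = BDE/A/- → run B
t=9: L0/L1/L2 = DE/A/- → run D
t=10: L0/L1/L2 = DE/A/- → run D
t=11: L0/L1/L2 = DE/A/- → run D
t=12: L0/L1/L2 = DE/A/- → run D
t=13: L0/L1/L2 = E/AD/- → run E
t=14: L0/L1/L2 = E/AD/- → run E
t=15: L0/L1/L2 = E/AD/- → run E
t=16: L0/L1/L2 = -/AD/- → run A
t=17: L0/L1/L2 = -/AD/- → run A
t=18: L0/L1/L2 = -/AD/- → run A
t=19: L0/L1/L2 = -/AD/- → run A
t=20: L0/L1/L2 = -/D/- → run D
t=21: L0/L1/L2 = -/D/- → run D
t=22: L0/L1/L2 = -/D/- → run D
t=23: L0/L1/L2 = -/D/- → run D
t=24: (idle)
t=25: (idle)
t=26: (idle)
t=27: (idle)
t=28: (idle)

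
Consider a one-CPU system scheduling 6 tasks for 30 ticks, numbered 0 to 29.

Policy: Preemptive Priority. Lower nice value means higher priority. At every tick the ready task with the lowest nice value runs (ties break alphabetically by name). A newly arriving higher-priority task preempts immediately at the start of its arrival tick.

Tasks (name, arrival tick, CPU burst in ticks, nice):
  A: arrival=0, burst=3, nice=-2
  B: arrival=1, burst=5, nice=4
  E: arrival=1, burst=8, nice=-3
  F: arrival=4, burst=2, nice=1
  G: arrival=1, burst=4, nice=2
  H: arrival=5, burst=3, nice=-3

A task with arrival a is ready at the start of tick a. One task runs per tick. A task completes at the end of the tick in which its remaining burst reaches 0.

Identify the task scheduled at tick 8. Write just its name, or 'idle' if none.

t=0: ready={A} → run A
t=1: ready={A,B,E,G} → run E
t=2: ready={A,B,E,G} → run E
t=3: ready={A,B,E,G} → run E
t=4: ready={A,B,E,F,G} → run E
t=5: ready={A,B,E,F,G,H} → run E
t=6: ready={A,B,E,F,G,H} → run E
t=7: ready={A,B,E,F,G,H} → run E
t=8: ready={A,B,E,F,G,H} → run E
t=9: ready={A,B,F,G,H} → run H
t=10: ready={A,B,F,G,H} → run H
t=11: ready={A,B,F,G,H} → run H
t=12: ready={A,B,F,G} → run A
t=13: ready={A,B,F,G} → run A
t=14: ready={B,F,G} → run F
t=15: ready={B,F,G} → run F
t=16: ready={B,G} → run G
t=17: ready={B,G} → run G
t=18: ready={B,G} → run G
t=19: ready={B,G} → run G
t=20: ready={B} → run B
t=21: ready={B} → run B
t=22: ready={B} → run B
t=23: ready={B} → run B
t=24: ready={B} → run B
t=25: (idle)
t=26: (idle)
t=27: (idle)
t=28: (idle)
t=29: (idle)

running at tick 8 = E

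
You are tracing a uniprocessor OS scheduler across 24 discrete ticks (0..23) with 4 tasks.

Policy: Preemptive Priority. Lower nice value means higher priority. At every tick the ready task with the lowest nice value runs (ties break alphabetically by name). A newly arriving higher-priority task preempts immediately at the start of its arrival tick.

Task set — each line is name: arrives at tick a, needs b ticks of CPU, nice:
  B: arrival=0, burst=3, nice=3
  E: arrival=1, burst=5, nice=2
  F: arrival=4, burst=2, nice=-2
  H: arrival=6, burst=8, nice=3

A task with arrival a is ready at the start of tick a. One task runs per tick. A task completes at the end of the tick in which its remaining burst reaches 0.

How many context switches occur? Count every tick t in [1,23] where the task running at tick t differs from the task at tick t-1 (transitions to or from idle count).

t=0: ready={B} → run B
t=1: ready={B,E} → run E
t=2: ready={B,E} → run E
t=3: ready={B,E} → run E
t=4: ready={B,E,F} → run F
t=5: ready={B,E,F} → run F
t=6: ready={B,E,H} → run E
t=7: ready={B,E,H} → run E
t=8: ready={B,H} → run B
t=9: ready={B,H} → run B
t=10: ready={H} → run H
t=11: ready={H} → run H
t=12: ready={H} → run H
t=13: ready={H} → run H
t=14: ready={H} → run H
t=15: ready={H} → run H
t=16: ready={H} → run H
t=17: ready={H} → run H
t=18: (idle)
t=19: (idle)
t=20: (idle)
t=21: (idle)
t=22: (idle)
t=23: (idle)

context switches = 6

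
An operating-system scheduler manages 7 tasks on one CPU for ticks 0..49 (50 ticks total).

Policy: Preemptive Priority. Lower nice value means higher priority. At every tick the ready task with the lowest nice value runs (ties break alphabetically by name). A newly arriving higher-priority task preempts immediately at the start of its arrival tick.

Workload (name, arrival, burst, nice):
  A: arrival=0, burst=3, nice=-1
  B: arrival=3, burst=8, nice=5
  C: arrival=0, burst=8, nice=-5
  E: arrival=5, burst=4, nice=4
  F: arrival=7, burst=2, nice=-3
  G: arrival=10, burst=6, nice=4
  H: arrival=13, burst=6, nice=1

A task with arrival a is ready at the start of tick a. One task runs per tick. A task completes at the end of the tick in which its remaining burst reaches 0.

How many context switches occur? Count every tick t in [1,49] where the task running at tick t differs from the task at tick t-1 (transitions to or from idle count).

t=0: ready={A,C} → run C
t=1: ready={A,C} → run C
t=2: ready={A,C} → run C
t=3: ready={A,B,C} → run C
t=4: ready={A,B,C} → run C
t=5: ready={A,B,C,E} → run C
t=6: ready={A,B,C,E} → run C
t=7: ready={A,B,C,E,F} → run C
t=8: ready={A,B,E,F} → run F
t=9: ready={A,B,E,F} → run F
t=10: ready={A,B,E,G} → run A
t=11: ready={A,B,E,G} → run A
t=12: ready={A,B,E,G} → run A
t=13: ready={B,E,G,H} → run H
t=14: ready={B,E,G,H} → run H
t=15: ready={B,E,G,H} → run H
t=16: ready={B,E,G,H} → run H
t=17: ready={B,E,G,H} → run H
t=18: ready={B,E,G,H} → run H
t=19: ready={B,E,G} → run E
t=20: ready={B,E,G} → run E
t=21: ready={B,E,G} → run E
t=22: ready={B,E,G} → run E
t=23: ready={B,G} → run G
t=24: ready={B,G} → run G
t=25: ready={B,G} → run G
t=26: ready={B,G} → run G
t=27: ready={B,G} → run G
t=28: ready={B,G} → run G
t=29: ready={B} → run B
t=30: ready={B} → run B
t=31: ready={B} → run B
t=32: ready={B} → run B
t=33: ready={B} → run B
t=34: ready={B} → run B
t=35: ready={B} → run B
t=36: ready={B} → run B
t=37: (idle)
t=38: (idle)
t=39: (idle)
t=40: (idle)
t=41: (idle)
t=42: (idle)
t=43: (idle)
t=44: (idle)
t=45: (idle)
t=46: (idle)
t=47: (idle)
t=48: (idle)
t=49: (idle)

context switches = 7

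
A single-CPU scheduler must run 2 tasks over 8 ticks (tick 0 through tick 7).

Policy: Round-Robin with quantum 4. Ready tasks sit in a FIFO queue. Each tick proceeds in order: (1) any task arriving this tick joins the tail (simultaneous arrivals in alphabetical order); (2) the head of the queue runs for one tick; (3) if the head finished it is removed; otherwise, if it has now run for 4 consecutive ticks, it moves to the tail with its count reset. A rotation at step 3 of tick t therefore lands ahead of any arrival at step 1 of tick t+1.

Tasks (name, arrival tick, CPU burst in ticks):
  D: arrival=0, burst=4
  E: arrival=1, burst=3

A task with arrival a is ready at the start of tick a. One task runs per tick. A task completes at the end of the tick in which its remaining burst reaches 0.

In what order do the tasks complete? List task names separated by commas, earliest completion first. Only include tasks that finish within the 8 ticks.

t=0: queue=[D] q_used=0 → run D
t=1: queue=[D,E] q_used=1 → run D
t=2: queue=[D,E] q_used=2 → run D
t=3: queue=[D,E] q_used=3 → run D
t=4: queue=[E] q_used=0 → run E
t=5: queue=[E] q_used=1 → run E
t=6: queue=[E] q_used=2 → run E
t=7: (idle)

completion order = D, E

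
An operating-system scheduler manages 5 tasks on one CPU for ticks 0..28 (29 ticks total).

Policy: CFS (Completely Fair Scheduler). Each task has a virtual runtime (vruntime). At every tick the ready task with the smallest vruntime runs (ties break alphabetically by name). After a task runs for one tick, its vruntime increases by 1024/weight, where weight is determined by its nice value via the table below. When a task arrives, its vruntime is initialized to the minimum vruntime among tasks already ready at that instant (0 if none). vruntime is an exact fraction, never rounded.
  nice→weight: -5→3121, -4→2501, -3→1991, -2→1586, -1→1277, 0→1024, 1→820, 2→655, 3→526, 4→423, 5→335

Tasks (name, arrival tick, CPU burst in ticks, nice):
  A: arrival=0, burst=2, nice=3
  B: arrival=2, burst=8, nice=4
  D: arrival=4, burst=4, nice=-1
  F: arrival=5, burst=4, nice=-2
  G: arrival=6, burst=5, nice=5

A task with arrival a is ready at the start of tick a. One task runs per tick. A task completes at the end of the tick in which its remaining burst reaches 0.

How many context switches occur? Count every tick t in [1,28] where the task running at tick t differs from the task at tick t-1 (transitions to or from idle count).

context switches = 19

t=0: vr[A=0] → run A
t=1: vr[A=512/263] → run A
t=2: vr[B=0] → run B
t=3: vr[B=1024/423] → run B
t=4: vr[B=2048/423 D=2048/423] → run B
t=5: vr[B=1024/141 D=2048/423 F=2048/423] → run D
t=6: vr[B=1024/141 D=3048448/540171 F=2048/423 G=2048/423] → run F
t=7: vr[B=1024/141 D=3048448/540171 F=1840640/335439 G=2048/423] → run G
t=8: vr[B=1024/141 D=3048448/540171 F=1840640/335439 G=1119232/141705] → run F
t=9: vr[B=1024/141 D=3048448/540171 F=2057216/335439 G=1119232/141705] → run D
t=10: vr[B=1024/141 D=3481600/540171 F=2057216/335439 G=1119232/141705] → run F
t=11: vr[B=1024/141 D=3481600/540171 F=2273792/335439 G=1119232/141705] → run D
t=12: vr[B=1024/141 D=3914752/540171 F=2273792/335439 G=1119232/141705] → run F
t=13: vr[B=1024/141 D=3914752/540171 G=1119232/141705] → run D
t=14: vr[B=1024/141 G=1119232/141705] → run B
t=15: vr[B=4096/423 G=1119232/141705] → run G
t=16: vr[B=4096/423 G=1552384/141705] → run B
t=17: vr[B=5120/423 G=1552384/141705] → run G
t=18: vr[B=5120/423 G=1985536/141705] → run B
t=19: vr[B=2048/141 G=1985536/141705] → run G
t=20: vr[B=2048/141 G=2418688/141705] → run B
t=21: vr[B=7168/423 G=2418688/141705] → run B
t=22: vr[G=2418688/141705] → run G
t=23: (idle)
t=24: (idle)
t=25: (idle)
t=26: (idle)
t=27: (idle)
t=28: (idle)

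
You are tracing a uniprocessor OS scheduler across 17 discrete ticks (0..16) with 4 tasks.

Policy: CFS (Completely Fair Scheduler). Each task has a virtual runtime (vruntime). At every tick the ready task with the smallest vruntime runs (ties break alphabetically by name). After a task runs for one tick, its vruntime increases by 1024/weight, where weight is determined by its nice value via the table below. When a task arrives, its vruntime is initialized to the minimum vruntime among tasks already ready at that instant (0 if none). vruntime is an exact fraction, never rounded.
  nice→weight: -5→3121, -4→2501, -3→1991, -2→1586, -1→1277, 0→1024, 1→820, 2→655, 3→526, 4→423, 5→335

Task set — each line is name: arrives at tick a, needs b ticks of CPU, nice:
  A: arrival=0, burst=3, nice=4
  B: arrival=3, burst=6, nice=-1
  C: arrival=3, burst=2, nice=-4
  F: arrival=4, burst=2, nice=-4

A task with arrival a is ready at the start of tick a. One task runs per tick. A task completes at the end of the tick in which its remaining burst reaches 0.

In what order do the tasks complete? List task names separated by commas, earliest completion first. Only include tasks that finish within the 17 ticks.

completion order = A, C, F, B

t=0: vr[A=0] → run A
t=1: vr[A=1024/423] → run A
t=2: vr[A=2048/423] → run A
t=3: vr[B=0 C=0] → run B
t=4: vr[B=1024/1277 C=0 F=0] → run C
t=5: vr[B=1024/1277 C=1024/2501 F=0] → run F
t=6: vr[B=1024/1277 C=1024/2501 F=1024/2501] → run C
t=7: vr[B=1024/1277 F=1024/2501] → run F
t=8: vr[B=1024/1277] → run B
t=9: vr[B=2048/1277] → run B
t=10: vr[B=3072/1277] → run B
t=11: vr[B=4096/1277] → run B
t=12: vr[B=5120/1277] → run B
t=13: (idle)
t=14: (idle)
t=15: (idle)
t=16: (idle)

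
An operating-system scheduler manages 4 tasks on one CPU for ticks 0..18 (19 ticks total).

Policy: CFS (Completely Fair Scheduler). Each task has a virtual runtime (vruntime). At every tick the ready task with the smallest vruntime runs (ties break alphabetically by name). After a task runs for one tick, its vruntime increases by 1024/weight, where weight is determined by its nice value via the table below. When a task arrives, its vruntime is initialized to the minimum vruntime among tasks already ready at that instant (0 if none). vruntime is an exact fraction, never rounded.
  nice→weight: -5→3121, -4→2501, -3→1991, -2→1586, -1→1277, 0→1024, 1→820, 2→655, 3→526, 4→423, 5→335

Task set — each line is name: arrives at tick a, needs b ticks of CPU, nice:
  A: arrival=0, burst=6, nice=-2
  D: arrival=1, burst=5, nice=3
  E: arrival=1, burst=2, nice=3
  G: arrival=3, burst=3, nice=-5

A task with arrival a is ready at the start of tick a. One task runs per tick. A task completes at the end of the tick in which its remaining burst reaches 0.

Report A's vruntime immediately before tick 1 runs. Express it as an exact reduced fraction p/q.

vruntime(A, start of tick 1) = 512/793

t=0: vr[A=0] → run A
t=1: vr[A=512/793 D=512/793 E=512/793] → run A
t=2: vr[A=1024/793 D=512/793 E=512/793] → run D
t=3: vr[A=1024/793 D=540672/208559 E=512/793 G=512/793] → run E
t=4: vr[A=1024/793 D=540672/208559 E=540672/208559 G=512/793] → run G
t=5: vr[A=1024/793 D=540672/208559 E=540672/208559 G=2409984/2474953] → run G
t=6: vr[A=1024/793 D=540672/208559 E=540672/208559 G=3222016/2474953] → run A
t=7: vr[A=1536/793 D=540672/208559 E=540672/208559 G=3222016/2474953] → run G
t=8: vr[A=1536/793 D=540672/208559 E=540672/208559] → run A
t=9: vr[A=2048/793 D=540672/208559 E=540672/208559] → run A
t=10: vr[A=2560/793 D=540672/208559 E=540672/208559] → run D
t=11: vr[A=2560/793 D=946688/208559 E=540672/208559] → run E
t=12: vr[A=2560/793 D=946688/208559] → run A
t=13: vr[D=946688/208559] → run D
t=14: vr[D=1352704/208559] → run D
t=15: vr[D=1758720/208559] → run D
t=16: (idle)
t=17: (idle)
t=18: (idle)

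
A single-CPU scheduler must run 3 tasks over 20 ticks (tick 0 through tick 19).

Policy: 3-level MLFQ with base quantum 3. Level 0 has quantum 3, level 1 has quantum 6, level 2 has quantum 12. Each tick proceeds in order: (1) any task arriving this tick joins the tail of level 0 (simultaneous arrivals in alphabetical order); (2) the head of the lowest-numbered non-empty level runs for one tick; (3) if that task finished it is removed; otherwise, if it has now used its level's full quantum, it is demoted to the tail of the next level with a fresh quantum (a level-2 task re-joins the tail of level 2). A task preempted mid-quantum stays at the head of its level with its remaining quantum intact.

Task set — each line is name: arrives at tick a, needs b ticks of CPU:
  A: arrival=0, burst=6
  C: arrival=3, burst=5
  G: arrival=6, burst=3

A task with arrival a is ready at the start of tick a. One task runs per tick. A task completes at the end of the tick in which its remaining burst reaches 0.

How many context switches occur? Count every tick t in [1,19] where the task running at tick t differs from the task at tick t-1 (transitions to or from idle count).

context switches = 5

t=0: L0/L1/L2 = A/-/- → run A
t=1: L0/L1/L2 = A/-/- → run A
t=2: L0/L1/L2 = A/-/- → run A
t=3: L0/L1/L2 = C/A/- → run C
t=4: L0/L1/L2 = C/A/- → run C
t=5: L0/L1/L2 = C/A/- → run C
t=6: L0/L1/L2 = G/AC/- → run G
t=7: L0/L1/L2 = G/AC/- → run G
t=8: L0/L1/L2 = G/AC/- → run G
t=9: L0/L1/L2 = -/AC/- → run A
t=10: L0/L1/L2 = -/AC/- → run A
t=11: L0/L1/L2 = -/AC/- → run A
t=12: L0/L1/L2 = -/C/- → run C
t=13: L0/L1/L2 = -/C/- → run C
t=14: (idle)
t=15: (idle)
t=16: (idle)
t=17: (idle)
t=18: (idle)
t=19: (idle)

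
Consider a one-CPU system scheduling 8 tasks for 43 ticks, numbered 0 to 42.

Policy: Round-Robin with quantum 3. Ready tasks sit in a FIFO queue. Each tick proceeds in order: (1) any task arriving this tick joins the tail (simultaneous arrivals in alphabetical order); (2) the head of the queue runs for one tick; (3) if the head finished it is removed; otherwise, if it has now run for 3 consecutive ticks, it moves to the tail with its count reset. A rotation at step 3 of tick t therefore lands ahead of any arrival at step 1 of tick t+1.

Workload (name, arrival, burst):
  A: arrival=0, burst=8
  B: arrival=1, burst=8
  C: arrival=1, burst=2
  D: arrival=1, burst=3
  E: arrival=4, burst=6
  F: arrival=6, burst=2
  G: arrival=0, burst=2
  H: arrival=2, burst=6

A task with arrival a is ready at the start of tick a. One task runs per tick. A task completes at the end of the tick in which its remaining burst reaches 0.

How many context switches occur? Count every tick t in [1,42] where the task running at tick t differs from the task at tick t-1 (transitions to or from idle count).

context switches = 14

t=0: queue=[A,G] q_used=0 → run A
t=1: queue=[A,G,B,C,D] q_used=1 → run A
t=2: queue=[A,G,B,C,D,H] q_used=2 → run A
t=3: queue=[G,B,C,D,H,A] q_used=0 → run G
t=4: queue=[G,B,C,D,H,A,E] q_used=1 → run G
t=5: queue=[B,C,D,H,A,E] q_used=0 → run B
t=6: queue=[B,C,D,H,A,E,F] q_used=1 → run B
t=7: queue=[B,C,D,H,A,E,F] q_used=2 → run B
t=8: queue=[C,D,H,A,E,F,B] q_used=0 → run C
t=9: queue=[C,D,H,A,E,F,B] q_used=1 → run C
t=10: queue=[D,H,A,E,F,B] q_used=0 → run D
t=11: queue=[D,H,A,E,F,B] q_used=1 → run D
t=12: queue=[D,H,A,E,F,B] q_used=2 → run D
t=13: queue=[H,A,E,F,B] q_used=0 → run H
t=14: queue=[H,A,E,F,B] q_used=1 → run H
t=15: queue=[H,A,E,F,B] q_used=2 → run H
t=16: queue=[A,E,F,B,H] q_used=0 → run A
t=17: queue=[A,E,F,B,H] q_used=1 → run A
t=18: queue=[A,E,F,B,H] q_used=2 → run A
t=19: queue=[E,F,B,H,A] q_used=0 → run E
t=20: queue=[E,F,B,H,A] q_used=1 → run E
t=21: queue=[E,F,B,H,A] q_used=2 → run E
t=22: queue=[F,B,H,A,E] q_used=0 → run F
t=23: queue=[F,B,H,A,E] q_used=1 → run F
t=24: queue=[B,H,A,E] q_used=0 → run B
t=25: queue=[B,H,A,E] q_used=1 → run B
t=26: queue=[B,H,A,E] q_used=2 → run B
t=27: queue=[H,A,E,B] q_used=0 → run H
t=28: queue=[H,A,E,B] q_used=1 → run H
t=29: queue=[H,A,E,B] q_used=2 → run H
t=30: queue=[A,E,B] q_used=0 → run A
t=31: queue=[A,E,B] q_used=1 → run A
t=32: queue=[E,B] q_used=0 → run E
t=33: queue=[E,B] q_used=1 → run E
t=34: queue=[E,B] q_used=2 → run E
t=35: queue=[B] q_used=0 → run B
t=36: queue=[B] q_used=1 → run B
t=37: (idle)
t=38: (idle)
t=39: (idle)
t=40: (idle)
t=41: (idle)
t=42: (idle)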